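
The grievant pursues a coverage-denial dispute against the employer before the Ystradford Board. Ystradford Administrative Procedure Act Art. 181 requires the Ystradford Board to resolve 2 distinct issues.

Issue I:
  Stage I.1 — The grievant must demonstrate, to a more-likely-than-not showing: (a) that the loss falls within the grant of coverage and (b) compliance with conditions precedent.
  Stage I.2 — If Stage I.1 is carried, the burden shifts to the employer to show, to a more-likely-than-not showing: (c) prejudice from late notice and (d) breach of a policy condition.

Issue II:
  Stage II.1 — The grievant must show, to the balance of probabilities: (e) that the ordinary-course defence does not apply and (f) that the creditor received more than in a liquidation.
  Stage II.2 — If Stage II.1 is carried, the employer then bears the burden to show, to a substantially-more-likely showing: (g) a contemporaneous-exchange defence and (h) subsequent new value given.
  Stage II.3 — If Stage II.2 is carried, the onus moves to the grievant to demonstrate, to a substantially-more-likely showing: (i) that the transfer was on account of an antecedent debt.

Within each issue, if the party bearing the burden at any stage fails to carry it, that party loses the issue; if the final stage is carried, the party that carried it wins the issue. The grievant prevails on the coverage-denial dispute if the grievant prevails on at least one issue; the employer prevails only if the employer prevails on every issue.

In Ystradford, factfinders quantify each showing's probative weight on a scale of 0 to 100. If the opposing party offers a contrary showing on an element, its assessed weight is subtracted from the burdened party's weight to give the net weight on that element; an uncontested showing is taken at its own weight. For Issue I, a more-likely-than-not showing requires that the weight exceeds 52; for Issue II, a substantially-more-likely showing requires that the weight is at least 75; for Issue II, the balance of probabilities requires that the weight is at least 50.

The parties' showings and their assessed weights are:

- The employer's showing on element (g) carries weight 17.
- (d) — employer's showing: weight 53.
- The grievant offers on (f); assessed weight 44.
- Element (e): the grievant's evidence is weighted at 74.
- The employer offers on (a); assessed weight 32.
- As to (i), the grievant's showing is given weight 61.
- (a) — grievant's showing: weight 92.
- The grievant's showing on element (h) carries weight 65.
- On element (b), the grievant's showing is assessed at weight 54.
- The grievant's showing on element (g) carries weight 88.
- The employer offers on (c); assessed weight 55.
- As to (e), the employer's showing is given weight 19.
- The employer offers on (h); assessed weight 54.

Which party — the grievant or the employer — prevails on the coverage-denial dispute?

employer

— Issue I —
At Stage I.1 the grievant must meet a more-likely-than-not showing (weight exceeds 52): on (a) the weight is 92 less the opposing 32 gives net 60, which does exceed 52, so (a) meets the standard; on (b) the weight is 54, which does exceed 52, so (b) meets the standard.
  All elements met. The burden passes to the employer.
At Stage I.2 the employer must meet a more-likely-than-not showing (weight exceeds 52): on (c) the weight is 55, which does exceed 52, so (c) meets the standard; on (d) the weight is 53, > 52, so (d) meets the standard.
  All elements met at the final stage.
Every stage carried; the employer prevails on this issue.
— Issue II —
Stage II.1 — burden on grievant; standard: the balance of probabilities (weight is at least 50).
    (e): 74 − 19 = 55 ≥ 50 [met]
    (f): 44 < 50 [not met]
  The grievant does not carry Stage II.1.
The analysis ends at Stage II.1; the employer prevails on this issue.
Per-issue: Issue I → employer; Issue II → employer. The grievant must prevail on at least one issue; overall, the employer prevails.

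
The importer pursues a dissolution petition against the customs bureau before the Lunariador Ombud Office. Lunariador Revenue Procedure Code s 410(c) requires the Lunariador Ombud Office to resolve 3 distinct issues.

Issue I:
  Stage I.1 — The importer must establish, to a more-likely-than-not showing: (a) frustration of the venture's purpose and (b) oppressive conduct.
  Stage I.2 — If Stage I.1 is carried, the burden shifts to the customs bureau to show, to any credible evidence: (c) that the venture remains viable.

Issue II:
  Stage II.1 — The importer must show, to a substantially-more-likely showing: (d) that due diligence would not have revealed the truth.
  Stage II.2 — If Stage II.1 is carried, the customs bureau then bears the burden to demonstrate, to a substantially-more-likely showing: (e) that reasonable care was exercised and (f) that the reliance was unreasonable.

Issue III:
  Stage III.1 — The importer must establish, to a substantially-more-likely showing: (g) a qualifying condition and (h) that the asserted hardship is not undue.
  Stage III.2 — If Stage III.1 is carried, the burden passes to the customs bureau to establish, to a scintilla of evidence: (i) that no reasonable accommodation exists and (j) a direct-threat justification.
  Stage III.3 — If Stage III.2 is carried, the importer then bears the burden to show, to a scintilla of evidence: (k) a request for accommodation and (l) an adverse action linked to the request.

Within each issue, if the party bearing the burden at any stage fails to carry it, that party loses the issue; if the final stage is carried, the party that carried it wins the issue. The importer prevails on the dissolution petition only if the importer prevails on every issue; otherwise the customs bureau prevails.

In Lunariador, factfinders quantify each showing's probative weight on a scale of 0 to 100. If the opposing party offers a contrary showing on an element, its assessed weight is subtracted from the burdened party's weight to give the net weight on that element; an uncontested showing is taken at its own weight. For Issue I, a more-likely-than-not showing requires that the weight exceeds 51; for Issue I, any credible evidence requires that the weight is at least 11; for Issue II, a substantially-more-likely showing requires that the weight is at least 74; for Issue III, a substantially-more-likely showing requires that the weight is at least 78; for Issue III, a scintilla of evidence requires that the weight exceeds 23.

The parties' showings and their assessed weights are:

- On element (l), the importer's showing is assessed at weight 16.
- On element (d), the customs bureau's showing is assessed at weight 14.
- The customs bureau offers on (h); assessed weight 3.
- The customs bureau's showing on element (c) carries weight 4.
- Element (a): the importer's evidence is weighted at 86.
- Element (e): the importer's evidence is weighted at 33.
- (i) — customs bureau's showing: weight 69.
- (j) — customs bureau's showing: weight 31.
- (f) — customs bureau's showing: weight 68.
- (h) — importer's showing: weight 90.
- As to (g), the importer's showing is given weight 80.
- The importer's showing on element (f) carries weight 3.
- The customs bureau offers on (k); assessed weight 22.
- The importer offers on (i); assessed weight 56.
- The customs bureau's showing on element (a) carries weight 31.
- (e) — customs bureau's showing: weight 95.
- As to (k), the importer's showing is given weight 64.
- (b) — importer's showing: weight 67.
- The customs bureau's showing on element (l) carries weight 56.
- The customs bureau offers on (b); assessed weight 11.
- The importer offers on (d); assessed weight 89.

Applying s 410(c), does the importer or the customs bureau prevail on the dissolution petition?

importer

— Issue I —
Stage I.1 (importer, a more-likely-than-not showing, weight exceeds 51): (a) net 86−31=55 > 51 — meets; (b) net 67−11=56 > 51 — meets.
  Stage I.1 is satisfied; the onus moves to the customs bureau.
Stage I.2 (customs bureau, any credible evidence, weight is at least 11): (c) 4 < 11 — fails.
  Not every element is met, so the customs bureau fails to carry Stage I.2.
So the importer prevails on this issue.
— Issue II —
At Stage II.1 the importer must meet a substantially-more-likely showing (weight is at least 74): on (d) the weight is 89 less the opposing 14 gives net 75, ≥ 74, so (d) meets the standard.
  Stage II.1 carried; the burden shifts to the customs bureau.
At Stage II.2 the customs bureau must meet a substantially-more-likely showing (weight is at least 74): on (e) the weight is 95 less the opposing 33 gives net 62, < 74, so (e) does not meet the standard; on (f) the weight is 68 less the opposing 3 gives net 65, which does not reach 74, so (f) does not meet the standard.
  Stage II.2 not carried; the customs bureau fails its burden.
The analysis ends at Stage II.2; the importer prevails on this issue.
— Issue III —
Stage III.1 (importer, a substantially-more-likely showing, weight is at least 78): (g) 80 ≥ 78 — meets; (h) net 90−3=87 ≥ 78 — meets.
  The importer carries Stage III.1; the customs bureau now bears the burden.
Stage III.2 (customs bureau, a scintilla of evidence, weight exceeds 23): (i) net 69−56=13 ≤ 23 — fails; (j) 31 > 23 — meets.
  Not every element is met, so the customs bureau fails to carry Stage III.2.
So the importer prevails on this issue.
Per-issue: Issue I → importer; Issue II → importer; Issue III → importer. The importer must prevail on every issue; overall, the importer prevails.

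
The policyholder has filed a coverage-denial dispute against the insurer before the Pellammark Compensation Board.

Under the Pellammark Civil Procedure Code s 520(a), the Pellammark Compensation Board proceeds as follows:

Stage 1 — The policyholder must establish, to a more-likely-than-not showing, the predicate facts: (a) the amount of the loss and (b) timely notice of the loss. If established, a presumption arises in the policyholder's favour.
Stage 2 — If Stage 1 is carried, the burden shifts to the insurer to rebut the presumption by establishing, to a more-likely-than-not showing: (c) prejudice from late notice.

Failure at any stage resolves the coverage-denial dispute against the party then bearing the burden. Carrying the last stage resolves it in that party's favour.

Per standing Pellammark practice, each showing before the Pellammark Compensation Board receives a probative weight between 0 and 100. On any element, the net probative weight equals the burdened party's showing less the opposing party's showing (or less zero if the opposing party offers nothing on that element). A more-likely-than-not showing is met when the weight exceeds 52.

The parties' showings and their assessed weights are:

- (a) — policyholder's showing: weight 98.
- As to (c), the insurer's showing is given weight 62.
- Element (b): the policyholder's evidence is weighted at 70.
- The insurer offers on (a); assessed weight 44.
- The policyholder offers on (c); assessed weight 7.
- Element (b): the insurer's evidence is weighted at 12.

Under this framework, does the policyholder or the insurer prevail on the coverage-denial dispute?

Stage 1 (policyholder, a more-likely-than-not showing, weight exceeds 52): (a) net 98−44=54 > 52 — meets; (b) net 70−12=58 > 52 — meets.
  The policyholder carries Stage 1; the insurer now bears the burden.
Stage 2 (insurer, a more-likely-than-not showing, weight exceeds 52): (c) net 62−7=55 > 52 — meets.
  The insurer carries the last stage.
All stages carried — the insurer prevails.

insurer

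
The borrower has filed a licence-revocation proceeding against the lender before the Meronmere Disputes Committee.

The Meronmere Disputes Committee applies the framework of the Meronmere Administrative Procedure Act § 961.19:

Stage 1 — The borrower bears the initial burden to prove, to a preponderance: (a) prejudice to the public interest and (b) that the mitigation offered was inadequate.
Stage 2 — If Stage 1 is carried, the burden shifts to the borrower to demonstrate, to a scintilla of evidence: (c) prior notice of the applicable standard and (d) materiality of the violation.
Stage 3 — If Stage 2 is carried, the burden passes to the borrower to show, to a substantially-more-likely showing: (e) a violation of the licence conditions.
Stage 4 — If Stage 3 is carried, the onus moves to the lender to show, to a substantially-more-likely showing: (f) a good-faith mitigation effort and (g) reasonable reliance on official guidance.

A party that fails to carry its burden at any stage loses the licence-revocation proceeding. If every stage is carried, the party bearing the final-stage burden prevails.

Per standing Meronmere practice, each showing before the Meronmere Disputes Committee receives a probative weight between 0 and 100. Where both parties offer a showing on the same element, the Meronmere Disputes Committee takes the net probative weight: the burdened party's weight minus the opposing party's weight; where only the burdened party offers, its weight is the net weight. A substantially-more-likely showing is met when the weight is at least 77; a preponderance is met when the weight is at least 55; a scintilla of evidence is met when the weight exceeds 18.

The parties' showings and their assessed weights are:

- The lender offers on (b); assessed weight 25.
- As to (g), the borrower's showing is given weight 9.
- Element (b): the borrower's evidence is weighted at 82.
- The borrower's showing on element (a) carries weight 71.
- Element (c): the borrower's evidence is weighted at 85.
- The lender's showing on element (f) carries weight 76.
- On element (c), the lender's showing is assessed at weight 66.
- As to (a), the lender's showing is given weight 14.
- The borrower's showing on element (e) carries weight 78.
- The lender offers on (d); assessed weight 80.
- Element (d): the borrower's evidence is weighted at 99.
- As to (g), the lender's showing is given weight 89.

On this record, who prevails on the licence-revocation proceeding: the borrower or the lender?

Stage 1 (borrower, a preponderance, weight is at least 55): (a) net 71−14=57 ≥ 55 — meets; (b) net 82−25=57 ≥ 55 — meets.
  Stage 1 carried; the burden remains with the borrower.
Stage 2 (borrower, a scintilla of evidence, weight exceeds 18): (c) net 85−66=19 > 18 — meets; (d) net 99−80=19 > 18 — meets.
  Stage 2 is satisfied; the borrower continues to bear the burden.
Stage 3 (borrower, a substantially-more-likely showing, weight is at least 77): (e) 78 ≥ 77 — meets.
  All elements met. The burden passes to the lender.
Stage 4 (lender, a substantially-more-likely showing, weight is at least 77): (f) 76 < 77 — fails; (g) net 89−9=80 ≥ 77 — meets.
  Stage 4 not carried; the lender fails its burden.
So the borrower prevails.

borrower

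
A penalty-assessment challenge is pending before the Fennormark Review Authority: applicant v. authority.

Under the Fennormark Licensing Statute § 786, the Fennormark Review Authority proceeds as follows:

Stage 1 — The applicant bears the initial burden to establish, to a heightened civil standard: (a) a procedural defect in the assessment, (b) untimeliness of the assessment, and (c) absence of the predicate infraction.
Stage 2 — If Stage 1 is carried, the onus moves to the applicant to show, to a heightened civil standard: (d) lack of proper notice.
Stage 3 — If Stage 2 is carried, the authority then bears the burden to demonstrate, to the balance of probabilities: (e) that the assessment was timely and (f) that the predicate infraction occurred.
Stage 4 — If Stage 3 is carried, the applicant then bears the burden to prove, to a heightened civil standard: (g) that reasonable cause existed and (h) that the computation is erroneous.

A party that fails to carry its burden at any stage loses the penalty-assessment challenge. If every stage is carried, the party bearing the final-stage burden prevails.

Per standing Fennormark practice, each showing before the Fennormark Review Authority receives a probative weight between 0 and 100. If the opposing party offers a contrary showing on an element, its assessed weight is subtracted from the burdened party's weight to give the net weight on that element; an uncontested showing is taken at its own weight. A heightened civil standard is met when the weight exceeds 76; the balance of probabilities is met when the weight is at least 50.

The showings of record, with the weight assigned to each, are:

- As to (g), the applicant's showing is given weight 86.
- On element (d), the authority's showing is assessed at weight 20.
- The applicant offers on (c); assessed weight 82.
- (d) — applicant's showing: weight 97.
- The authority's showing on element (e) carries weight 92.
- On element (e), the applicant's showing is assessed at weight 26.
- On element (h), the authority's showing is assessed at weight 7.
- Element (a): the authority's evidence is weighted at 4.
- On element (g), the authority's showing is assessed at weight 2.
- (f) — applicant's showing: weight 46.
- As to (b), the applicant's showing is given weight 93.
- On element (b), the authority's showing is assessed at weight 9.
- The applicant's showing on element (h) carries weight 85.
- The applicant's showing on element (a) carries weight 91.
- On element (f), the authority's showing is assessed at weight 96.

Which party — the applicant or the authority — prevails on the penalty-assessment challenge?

applicant

Stage 1 (applicant, a heightened civil standard, weight exceeds 76): (a) net 91−4=87 > 76 — meets; (b) net 93−9=84 > 76 — meets; (c) 82 > 76 — meets.
  Stage 1 is satisfied; the applicant continues to bear the burden.
Stage 2 (applicant, a heightened civil standard, weight exceeds 76): (d) net 97−20=77 > 76 — meets.
  Stage 2 is satisfied; the onus moves to the authority.
Stage 3 (authority, the balance of probabilities, weight is at least 50): (e) net 92−26=66 ≥ 50 — meets; (f) net 96−46=50 ≥ 50 — meets.
  All elements met. The burden passes to the applicant.
Stage 4 (applicant, a heightened civil standard, weight exceeds 76): (g) net 86−2=84 > 76 — meets; (h) net 85−7=78 > 76 — meets.
  All elements met at the final stage.
With every stage satisfied, the applicant prevails.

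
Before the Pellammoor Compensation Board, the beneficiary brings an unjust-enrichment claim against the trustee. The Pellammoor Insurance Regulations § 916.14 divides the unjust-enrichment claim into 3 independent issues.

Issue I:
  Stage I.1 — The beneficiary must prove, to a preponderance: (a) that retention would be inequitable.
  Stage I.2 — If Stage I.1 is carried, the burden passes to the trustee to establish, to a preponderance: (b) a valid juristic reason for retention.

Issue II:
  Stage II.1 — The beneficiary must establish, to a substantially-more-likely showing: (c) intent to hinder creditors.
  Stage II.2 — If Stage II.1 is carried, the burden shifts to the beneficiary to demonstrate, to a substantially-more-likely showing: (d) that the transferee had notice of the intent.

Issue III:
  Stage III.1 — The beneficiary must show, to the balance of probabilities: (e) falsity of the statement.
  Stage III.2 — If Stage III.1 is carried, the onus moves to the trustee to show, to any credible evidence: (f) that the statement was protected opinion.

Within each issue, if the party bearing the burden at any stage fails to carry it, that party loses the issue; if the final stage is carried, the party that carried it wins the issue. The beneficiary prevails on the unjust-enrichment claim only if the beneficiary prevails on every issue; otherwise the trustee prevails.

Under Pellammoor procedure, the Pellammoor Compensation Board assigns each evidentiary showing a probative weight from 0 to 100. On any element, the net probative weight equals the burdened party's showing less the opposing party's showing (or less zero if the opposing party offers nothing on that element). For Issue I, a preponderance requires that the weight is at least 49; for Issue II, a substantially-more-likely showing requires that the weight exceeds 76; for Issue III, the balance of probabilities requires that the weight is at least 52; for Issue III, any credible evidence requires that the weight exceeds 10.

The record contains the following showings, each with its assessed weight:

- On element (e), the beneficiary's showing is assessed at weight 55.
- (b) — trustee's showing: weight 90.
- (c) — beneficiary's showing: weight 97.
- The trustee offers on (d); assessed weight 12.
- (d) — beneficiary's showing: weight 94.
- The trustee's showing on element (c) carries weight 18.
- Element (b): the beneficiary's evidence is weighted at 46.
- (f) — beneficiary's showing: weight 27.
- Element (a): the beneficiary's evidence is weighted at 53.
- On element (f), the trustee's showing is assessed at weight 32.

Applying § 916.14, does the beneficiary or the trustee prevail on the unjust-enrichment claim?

— Issue I —
At Stage I.1 the beneficiary must meet a preponderance (weight is at least 49): on (a) the weight is 53, ≥ 49, so (a) meets the standard.
  Stage I.1 carried; the burden shifts to the trustee.
At Stage I.2 the trustee must meet a preponderance (weight is at least 49): on (b) the weight is 90 less the opposing 46 gives net 44, which does not reach 49, so (b) does not meet the standard.
  Not every element is met, so the trustee fails to carry Stage I.2.
The beneficiary prevails on this issue.
— Issue II —
At Stage II.1 the beneficiary must meet a substantially-more-likely showing (weight exceeds 76): on (c) the weight is 97 less the opposing 18 gives net 79, > 76, so (c) meets the standard.
  Stage II.1 is satisfied; the beneficiary continues to bear the burden.
At Stage II.2 the beneficiary must meet a substantially-more-likely showing (weight exceeds 76): on (d) the weight is 94 less the opposing 12 gives net 82, > 76, so (d) meets the standard.
  Stage II.2 carried; the final stage is satisfied.
Every stage carried; the beneficiary prevails on this issue.
— Issue III —
Stage III.1 — burden on beneficiary; standard: the balance of probabilities (weight is at least 52).
    (e): 55 ≥ 52 [met]
  All elements met. The burden passes to the trustee.
Stage III.2 — burden on trustee; standard: any credible evidence (weight exceeds 10).
    (f): 32 − 27 = 5 ≤ 10 [not met]
  Not every element is met, so the trustee fails to carry Stage III.2.
The beneficiary prevails on this issue.
Per-issue: Issue I → beneficiary; Issue II → beneficiary; Issue III → beneficiary. The beneficiary must prevail on every issue; overall, the beneficiary prevails.

beneficiary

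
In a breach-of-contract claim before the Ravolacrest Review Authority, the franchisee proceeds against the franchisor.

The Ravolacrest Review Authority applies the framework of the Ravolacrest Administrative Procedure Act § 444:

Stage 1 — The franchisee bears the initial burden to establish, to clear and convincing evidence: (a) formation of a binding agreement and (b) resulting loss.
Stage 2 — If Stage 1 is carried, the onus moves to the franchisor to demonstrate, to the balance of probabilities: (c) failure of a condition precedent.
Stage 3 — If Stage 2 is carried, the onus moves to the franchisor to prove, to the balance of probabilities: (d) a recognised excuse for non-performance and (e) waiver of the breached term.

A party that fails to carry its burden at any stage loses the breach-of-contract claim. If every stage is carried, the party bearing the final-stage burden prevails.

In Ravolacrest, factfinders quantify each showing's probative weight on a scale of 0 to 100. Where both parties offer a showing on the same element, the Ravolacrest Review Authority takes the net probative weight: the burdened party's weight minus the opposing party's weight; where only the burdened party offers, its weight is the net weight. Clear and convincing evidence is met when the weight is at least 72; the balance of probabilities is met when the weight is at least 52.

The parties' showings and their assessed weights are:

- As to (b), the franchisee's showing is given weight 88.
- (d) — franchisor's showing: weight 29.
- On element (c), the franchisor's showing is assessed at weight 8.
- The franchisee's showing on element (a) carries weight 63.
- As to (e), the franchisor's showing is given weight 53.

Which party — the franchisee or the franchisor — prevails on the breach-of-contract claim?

franchisor

Stage 1 (franchisee, clear and convincing evidence, weight is at least 72): (a) 63 < 72 — fails; (b) 88 ≥ 72 — meets.
  The franchisee does not carry Stage 1.
So the franchisor prevails.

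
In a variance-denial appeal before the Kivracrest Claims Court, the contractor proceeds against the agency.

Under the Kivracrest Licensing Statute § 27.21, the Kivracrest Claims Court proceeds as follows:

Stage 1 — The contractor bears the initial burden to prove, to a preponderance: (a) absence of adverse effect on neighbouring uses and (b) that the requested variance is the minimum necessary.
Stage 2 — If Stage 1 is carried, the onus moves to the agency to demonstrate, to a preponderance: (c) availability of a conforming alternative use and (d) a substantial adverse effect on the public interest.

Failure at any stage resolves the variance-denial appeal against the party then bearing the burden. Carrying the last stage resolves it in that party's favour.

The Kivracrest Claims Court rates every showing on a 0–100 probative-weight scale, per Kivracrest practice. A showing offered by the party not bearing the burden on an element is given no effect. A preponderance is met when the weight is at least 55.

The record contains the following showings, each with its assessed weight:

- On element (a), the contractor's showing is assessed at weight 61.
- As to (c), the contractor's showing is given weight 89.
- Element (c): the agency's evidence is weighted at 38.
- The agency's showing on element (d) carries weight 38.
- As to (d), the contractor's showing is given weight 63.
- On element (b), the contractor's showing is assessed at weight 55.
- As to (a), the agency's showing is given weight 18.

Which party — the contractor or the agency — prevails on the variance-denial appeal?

At Stage 1 the contractor must meet a preponderance (weight is at least 55): on (a) the weight is 61 (the agency's 18 is given no effect), which does reach 55, so (a) meets the standard; on (b) the weight is 55, ≥ 55, so (b) meets the standard.
  All elements met. The burden passes to the agency.
At Stage 2 the agency must meet a preponderance (weight is at least 55): on (c) the weight is 38 (the contractor's 89 is given no effect), which does not reach 55, so (c) does not meet the standard; on (d) the weight is 38 (the contractor's 63 is given no effect), which does not reach 55, so (d) does not meet the standard.
  The agency does not carry Stage 2.
So the contractor prevails.

contractor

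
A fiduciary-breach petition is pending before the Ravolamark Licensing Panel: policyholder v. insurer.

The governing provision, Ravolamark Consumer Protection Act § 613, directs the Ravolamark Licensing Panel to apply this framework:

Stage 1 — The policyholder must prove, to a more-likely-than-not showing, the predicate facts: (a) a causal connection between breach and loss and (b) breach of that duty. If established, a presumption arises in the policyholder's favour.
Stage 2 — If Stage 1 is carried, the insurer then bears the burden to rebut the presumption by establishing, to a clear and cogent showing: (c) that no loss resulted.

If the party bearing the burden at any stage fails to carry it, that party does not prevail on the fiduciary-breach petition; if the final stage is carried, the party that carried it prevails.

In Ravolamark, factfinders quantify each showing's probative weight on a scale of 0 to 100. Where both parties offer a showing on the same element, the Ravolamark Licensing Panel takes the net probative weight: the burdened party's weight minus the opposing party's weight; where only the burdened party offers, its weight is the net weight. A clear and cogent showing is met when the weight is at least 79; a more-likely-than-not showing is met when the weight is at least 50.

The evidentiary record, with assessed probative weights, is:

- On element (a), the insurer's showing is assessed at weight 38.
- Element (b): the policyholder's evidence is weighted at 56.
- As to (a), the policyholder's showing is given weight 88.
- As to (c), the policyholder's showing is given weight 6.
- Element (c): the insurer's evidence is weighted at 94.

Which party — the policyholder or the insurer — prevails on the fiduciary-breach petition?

Stage 1 (policyholder, a more-likely-than-not showing, weight is at least 50): (a) net 88−38=50 ≥ 50 — meets; (b) 56 ≥ 50 — meets.
  Stage 1 is satisfied; the onus moves to the insurer.
Stage 2 (insurer, a clear and cogent showing, weight is at least 79): (c) net 94−6=88 ≥ 79 — meets.
  All elements met at the final stage.
With every stage satisfied, the insurer prevails.

insurer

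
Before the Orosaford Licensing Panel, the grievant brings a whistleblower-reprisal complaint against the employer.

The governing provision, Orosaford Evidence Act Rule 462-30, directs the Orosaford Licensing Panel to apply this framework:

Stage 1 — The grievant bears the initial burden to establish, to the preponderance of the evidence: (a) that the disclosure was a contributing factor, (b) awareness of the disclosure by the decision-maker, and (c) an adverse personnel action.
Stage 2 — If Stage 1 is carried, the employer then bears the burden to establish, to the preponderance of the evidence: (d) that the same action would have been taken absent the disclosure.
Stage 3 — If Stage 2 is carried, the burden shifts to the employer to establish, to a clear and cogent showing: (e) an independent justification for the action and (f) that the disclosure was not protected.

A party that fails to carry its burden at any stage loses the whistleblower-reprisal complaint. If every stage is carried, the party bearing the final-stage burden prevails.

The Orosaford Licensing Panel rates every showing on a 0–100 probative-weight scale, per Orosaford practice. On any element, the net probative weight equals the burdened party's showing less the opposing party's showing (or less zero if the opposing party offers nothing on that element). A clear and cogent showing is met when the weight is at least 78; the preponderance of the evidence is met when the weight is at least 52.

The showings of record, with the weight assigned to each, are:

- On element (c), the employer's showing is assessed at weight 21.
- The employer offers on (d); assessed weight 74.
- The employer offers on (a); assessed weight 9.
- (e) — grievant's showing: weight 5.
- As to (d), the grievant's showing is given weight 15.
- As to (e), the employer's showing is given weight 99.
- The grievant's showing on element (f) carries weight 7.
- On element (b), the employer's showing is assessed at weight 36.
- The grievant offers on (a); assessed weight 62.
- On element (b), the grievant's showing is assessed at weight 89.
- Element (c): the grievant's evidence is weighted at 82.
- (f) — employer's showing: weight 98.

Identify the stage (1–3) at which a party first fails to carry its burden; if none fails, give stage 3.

stage 3

At Stage 1 the grievant must meet the preponderance of the evidence (weight is at least 52): on (a) the weight is 62 less the opposing 9 gives net 53, ≥ 52, so (a) meets the standard; on (b) the weight is 89 less the opposing 36 gives net 53, which does reach 52, so (b) meets the standard; on (c) the weight is 82 less the opposing 21 gives net 61, ≥ 52, so (c) meets the standard.
  Stage 1 is satisfied; the onus moves to the employer.
At Stage 2 the employer must meet the preponderance of the evidence (weight is at least 52): on (d) the weight is 74 less the opposing 15 gives net 59, ≥ 52, so (d) meets the standard.
  All elements met. The employer retains the burden for Stage 3.
At Stage 3 the employer must meet a clear and cogent showing (weight is at least 78): on (e) the weight is 99 less the opposing 5 gives net 94, ≥ 78, so (e) meets the standard; on (f) the weight is 98 less the opposing 7 gives net 91, ≥ 78, so (f) meets the standard.
  Stage 3 carried; the final stage is satisfied.
With every stage satisfied, the employer prevails.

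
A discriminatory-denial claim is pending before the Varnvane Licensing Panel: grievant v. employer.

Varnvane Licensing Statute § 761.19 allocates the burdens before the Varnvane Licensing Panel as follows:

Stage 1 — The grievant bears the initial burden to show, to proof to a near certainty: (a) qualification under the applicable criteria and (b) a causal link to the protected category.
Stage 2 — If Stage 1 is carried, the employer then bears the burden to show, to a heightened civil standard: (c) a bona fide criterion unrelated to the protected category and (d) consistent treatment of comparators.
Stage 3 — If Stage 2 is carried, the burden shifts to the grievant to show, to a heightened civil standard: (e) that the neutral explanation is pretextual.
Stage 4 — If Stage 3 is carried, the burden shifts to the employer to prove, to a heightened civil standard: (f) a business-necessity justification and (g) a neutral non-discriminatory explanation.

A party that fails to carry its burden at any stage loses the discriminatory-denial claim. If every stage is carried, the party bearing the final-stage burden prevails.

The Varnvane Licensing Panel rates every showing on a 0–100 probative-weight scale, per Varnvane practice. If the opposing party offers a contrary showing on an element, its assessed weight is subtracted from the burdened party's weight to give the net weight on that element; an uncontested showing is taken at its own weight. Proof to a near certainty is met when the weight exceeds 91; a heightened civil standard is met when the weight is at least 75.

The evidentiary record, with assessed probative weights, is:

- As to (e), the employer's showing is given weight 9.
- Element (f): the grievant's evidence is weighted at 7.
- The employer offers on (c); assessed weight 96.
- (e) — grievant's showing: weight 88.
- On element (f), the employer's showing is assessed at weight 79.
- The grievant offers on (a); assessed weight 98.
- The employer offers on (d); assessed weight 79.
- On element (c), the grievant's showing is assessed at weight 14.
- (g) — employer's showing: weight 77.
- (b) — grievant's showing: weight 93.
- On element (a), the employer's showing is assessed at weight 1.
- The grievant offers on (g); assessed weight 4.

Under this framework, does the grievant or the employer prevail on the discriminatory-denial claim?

grievant

At Stage 1 the grievant must meet proof to a near certainty (weight exceeds 91): on (a) the weight is 98 less the opposing 1 gives net 97, which does exceed 91, so (a) meets the standard; on (b) the weight is 93, which does exceed 91, so (b) meets the standard.
  Stage 1 is satisfied; the onus moves to the employer.
At Stage 2 the employer must meet a heightened civil standard (weight is at least 75): on (c) the weight is 96 less the opposing 14 gives net 82, which does reach 75, so (c) meets the standard; on (d) the weight is 79, which does reach 75, so (d) meets the standard.
  Stage 2 carried; the burden shifts to the grievant.
At Stage 3 the grievant must meet a heightened civil standard (weight is at least 75): on (e) the weight is 88 less the opposing 9 gives net 79, which does reach 75, so (e) meets the standard.
  The grievant carries Stage 3; the employer now bears the burden.
At Stage 4 the employer must meet a heightened civil standard (weight is at least 75): on (f) the weight is 79 less the opposing 7 gives net 72, which does not reach 75, so (f) does not meet the standard; on (g) the weight is 77 less the opposing 4 gives net 73, which does not reach 75, so (g) does not meet the standard.
  Not every element is met, so the employer fails to carry Stage 4.
The analysis ends at Stage 4; the grievant prevails.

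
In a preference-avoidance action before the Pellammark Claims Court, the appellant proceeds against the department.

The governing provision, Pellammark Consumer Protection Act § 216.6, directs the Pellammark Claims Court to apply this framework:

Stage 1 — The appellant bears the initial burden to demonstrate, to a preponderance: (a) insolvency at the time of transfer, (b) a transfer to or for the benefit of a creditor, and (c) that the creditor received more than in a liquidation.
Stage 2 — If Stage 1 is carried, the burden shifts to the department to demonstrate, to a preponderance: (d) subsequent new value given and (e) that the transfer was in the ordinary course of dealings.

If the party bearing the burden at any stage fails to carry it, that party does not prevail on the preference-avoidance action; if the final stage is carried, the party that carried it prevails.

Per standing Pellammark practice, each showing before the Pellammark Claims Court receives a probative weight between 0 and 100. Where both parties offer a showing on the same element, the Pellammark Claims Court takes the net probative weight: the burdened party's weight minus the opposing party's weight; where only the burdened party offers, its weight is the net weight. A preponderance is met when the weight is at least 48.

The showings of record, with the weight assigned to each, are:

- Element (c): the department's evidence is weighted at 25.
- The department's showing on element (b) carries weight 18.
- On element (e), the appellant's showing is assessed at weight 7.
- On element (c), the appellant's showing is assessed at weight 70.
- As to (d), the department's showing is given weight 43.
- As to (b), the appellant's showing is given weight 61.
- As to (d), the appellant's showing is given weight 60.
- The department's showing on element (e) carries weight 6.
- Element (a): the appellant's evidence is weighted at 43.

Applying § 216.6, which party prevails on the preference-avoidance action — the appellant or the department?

At Stage 1 the appellant must meet a preponderance (weight is at least 48): on (a) the weight is 43, < 48, so (a) does not meet the standard; on (b) the weight is 61 less the opposing 18 gives net 43, < 48, so (b) does not meet the standard; on (c) the weight is 70 less the opposing 25 gives net 45, < 48, so (c) does not meet the standard.
  Not every element is met, so the appellant fails to carry Stage 1.
The department prevails.

department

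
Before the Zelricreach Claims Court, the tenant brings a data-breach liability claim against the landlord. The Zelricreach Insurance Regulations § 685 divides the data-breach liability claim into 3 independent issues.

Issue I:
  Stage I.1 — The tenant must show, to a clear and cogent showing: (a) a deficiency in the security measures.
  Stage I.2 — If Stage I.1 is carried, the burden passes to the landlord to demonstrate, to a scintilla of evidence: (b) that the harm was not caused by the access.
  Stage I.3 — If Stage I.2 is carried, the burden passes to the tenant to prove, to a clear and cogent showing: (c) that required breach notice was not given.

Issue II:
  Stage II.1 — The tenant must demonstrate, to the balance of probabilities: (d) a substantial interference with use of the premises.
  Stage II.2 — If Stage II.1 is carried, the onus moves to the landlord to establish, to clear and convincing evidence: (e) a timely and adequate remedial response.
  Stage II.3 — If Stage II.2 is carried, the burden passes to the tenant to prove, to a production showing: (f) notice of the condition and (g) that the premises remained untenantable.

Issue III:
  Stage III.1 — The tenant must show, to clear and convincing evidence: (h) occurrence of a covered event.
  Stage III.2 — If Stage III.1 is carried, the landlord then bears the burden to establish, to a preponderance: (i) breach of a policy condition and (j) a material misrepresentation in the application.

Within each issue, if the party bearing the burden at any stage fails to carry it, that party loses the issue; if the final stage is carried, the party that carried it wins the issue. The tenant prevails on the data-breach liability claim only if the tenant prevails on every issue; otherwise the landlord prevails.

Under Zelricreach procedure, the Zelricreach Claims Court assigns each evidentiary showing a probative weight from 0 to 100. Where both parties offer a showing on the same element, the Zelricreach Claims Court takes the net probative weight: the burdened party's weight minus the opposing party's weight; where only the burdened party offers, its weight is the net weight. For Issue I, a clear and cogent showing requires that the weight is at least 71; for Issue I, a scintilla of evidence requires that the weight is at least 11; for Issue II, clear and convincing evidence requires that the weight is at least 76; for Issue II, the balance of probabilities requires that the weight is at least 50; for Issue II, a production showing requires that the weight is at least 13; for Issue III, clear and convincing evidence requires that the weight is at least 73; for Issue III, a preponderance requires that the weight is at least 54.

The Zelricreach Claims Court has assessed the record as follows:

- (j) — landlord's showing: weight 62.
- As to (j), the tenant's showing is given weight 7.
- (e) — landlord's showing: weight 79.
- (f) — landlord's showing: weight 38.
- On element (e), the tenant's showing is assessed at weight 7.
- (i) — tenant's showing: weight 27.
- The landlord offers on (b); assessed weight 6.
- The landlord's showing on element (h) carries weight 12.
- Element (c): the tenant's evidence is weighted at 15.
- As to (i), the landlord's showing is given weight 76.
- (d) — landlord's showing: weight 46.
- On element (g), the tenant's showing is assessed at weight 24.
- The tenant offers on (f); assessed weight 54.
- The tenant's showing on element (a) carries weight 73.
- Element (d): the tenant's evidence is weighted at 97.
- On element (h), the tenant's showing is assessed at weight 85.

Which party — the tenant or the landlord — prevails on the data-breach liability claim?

— Issue I —
Stage I.1 (tenant, a clear and cogent showing, weight is at least 71): (a) 73 ≥ 71 — meets.
  The tenant carries Stage I.1; the landlord now bears the burden.
Stage I.2 (landlord, a scintilla of evidence, weight is at least 11): (b) 6 < 11 — fails.
  Stage I.2 not carried; the landlord fails its burden.
The tenant prevails on this issue.
— Issue II —
Stage II.1 — burden on tenant; standard: the balance of probabilities (weight is at least 50).
    (d): 97 − 46 = 51 ≥ 50 [met]
  Stage II.1 is satisfied; the onus moves to the landlord.
Stage II.2 — burden on landlord; standard: clear and convincing evidence (weight is at least 76).
    (e): 79 − 7 = 72 < 76 [not met]
  The landlord does not carry Stage II.2.
So the tenant prevails on this issue.
— Issue III —
Stage III.1 (tenant, clear and convincing evidence, weight is at least 73): (h) net 85−12=73 ≥ 73 — meets.
  Stage III.1 carried; the burden shifts to the landlord.
Stage III.2 (landlord, a preponderance, weight is at least 54): (i) net 76−27=49 < 54 — fails; (j) net 62−7=55 ≥ 54 — meets.
  The landlord does not carry Stage III.2.
The tenant prevails on this issue.
Per-issue: Issue I → tenant; Issue II → tenant; Issue III → tenant. The tenant must prevail on every issue; overall, the tenant prevails.

tenant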